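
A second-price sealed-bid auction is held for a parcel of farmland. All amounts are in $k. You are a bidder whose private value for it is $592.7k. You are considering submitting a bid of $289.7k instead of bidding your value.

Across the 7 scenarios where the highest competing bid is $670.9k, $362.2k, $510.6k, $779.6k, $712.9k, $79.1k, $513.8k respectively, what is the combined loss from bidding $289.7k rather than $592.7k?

The deviation costs you only when the competing bid falls strictly between $289.7k and $592.7k; elsewhere both bids give the same outcome.
$670.9k: outcomes coincide → loss $0k.
$362.2k: truthful payoff $230.5k, deviation payoff $0k → loss $230.5k.
$510.6k: truthful payoff $82.1k, deviation payoff $0k → loss $82.1k.
$779.6k: outcomes coincide → loss $0k.
$712.9k: outcomes coincide → loss $0k.
$79.1k: outcomes coincide → loss $0k.
$513.8k: truthful payoff $78.9k, deviation payoff $0k → loss $78.9k.
Total loss = $230.5k + $82.1k + $78.9k = $391.5k.

$391.5k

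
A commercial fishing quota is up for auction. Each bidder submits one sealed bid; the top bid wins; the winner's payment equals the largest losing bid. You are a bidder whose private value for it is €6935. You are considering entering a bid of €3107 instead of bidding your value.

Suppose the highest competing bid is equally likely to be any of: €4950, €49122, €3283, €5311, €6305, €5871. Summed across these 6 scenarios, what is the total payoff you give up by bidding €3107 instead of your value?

€8955

The deviation costs you only when the competing bid falls strictly between €3107 and €6935; elsewhere both bids give the same outcome.
€4950: truthful payoff €1985, deviation payoff €0 → loss €1985.
€49122: outcomes coincide → loss €0.
€3283: truthful payoff €3652, deviation payoff €0 → loss €3652.
€5311: truthful payoff €1624, deviation payoff €0 → loss €1624.
€6305: truthful payoff €630, deviation payoff €0 → loss €630.
€5871: truthful payoff €1064, deviation payoff €0 → loss €1064.
Total loss = €1985 + €3652 + €1624 + €630 + €1064 = €8955.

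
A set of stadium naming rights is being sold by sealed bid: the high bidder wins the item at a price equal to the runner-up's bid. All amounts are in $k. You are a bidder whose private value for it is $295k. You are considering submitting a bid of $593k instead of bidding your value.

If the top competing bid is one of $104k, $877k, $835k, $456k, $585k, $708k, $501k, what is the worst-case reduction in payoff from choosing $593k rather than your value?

$290k

$104k: same outcome either way → loss $0k.
$877k: same outcome either way → loss $0k.
$835k: same outcome either way → loss $0k.
$456k: truthful gives $0k, deviation gives −$161k → loss $161k.
$585k: truthful gives $0k, deviation gives −$290k → loss $290k.
$708k: same outcome either way → loss $0k.
$501k: truthful gives $0k, deviation gives −$206k → loss $206k.
Maximum loss: $290k.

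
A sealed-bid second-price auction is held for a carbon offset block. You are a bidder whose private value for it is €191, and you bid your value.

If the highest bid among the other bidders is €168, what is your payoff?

€23

Your bid €191 exceeds the highest competing bid €168, so you win.
In a second-price auction the winner pays the second-highest bid, €168.
Payoff = value − price = €191 − €168 = €23.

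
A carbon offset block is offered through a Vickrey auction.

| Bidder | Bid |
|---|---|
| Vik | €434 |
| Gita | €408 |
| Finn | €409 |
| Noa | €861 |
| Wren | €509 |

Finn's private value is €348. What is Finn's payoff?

Highest bid: Noa at €861, so Noa wins.
Second-highest bid: Wren at €509 — that is the price the winner pays.
Finn did not win, so Finn pays nothing and receives nothing: payoff €0.

€0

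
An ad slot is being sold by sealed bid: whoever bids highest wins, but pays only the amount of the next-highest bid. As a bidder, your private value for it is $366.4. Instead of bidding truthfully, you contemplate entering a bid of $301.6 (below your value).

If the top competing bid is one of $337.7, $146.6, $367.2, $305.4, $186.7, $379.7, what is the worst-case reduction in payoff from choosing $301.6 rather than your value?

$337.7: truthful gives $28.7, deviation gives $0 → loss $28.7.
$146.6: same outcome either way → loss $0.
$367.2: same outcome either way → loss $0.
$305.4: truthful gives $61, deviation gives $0 → loss $61.
$186.7: same outcome either way → loss $0.
$379.7: same outcome either way → loss $0.
Maximum loss: $61.

$61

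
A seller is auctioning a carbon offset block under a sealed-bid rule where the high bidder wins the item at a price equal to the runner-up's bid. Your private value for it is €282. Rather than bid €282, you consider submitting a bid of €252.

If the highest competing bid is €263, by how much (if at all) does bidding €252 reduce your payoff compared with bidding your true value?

Bidding your value €282: you win (since €282 > €263) and pay €263. Payoff €19.
Bidding €252: you lose. Payoff €0.
The competing bid €263 lies between your shaded bid and your value, so underbidding forfeits an item you could have won at a profitable price.
Loss from deviating = €19 − (€0) = €19.
Truthful bidding weakly dominates here: raising your bid can only win items priced above your value, and lowering it can only forfeit items priced below.

€19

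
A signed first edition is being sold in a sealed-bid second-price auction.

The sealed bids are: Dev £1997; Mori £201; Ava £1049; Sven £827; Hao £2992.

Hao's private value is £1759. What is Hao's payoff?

Highest bid: Hao at £2992, so Hao wins.
Second-highest bid: Dev at £1997 — that is the price the winner pays.
Hao's payoff = value − price = £1759 − £1997 = −£238.

−£238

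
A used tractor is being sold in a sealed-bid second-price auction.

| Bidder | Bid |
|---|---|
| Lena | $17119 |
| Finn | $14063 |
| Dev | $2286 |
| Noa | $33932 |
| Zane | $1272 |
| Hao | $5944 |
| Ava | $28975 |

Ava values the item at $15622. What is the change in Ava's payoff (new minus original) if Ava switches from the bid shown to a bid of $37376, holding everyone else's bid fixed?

−$18310

The highest bid among the other bidders is $33932; Ava's bid doesn't change that.
Original bid $28975: Ava is not highest (top rival bid is $33932); payoff $0.
Alternative bid $37376: Ava is highest, pays the top rival bid $33932; payoff $15622 − $33932 = −$18310.
Change in payoff = −$18310 − ($0) = −$18310.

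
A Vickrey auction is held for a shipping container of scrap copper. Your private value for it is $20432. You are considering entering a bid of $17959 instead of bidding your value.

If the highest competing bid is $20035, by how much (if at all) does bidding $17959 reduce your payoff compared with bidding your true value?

Bidding your value $20432: you win (since $20432 > $20035) and pay $20035. Payoff $397.
Bidding $17959: you lose. Payoff $0.
The competing bid $20035 lies between your shaded bid and your value, so underbidding forfeits an item you could have won at a profitable price.
Loss from deviating = $397 − ($0) = $397.

$397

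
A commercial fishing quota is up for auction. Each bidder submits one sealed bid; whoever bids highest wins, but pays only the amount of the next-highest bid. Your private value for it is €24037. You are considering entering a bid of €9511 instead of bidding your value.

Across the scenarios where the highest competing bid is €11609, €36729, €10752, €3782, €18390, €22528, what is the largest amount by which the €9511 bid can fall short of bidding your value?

€11609: truthful gives €12428, deviation gives €0 → loss €12428.
€36729: same outcome either way → loss €0.
€10752: truthful gives €13285, deviation gives €0 → loss €13285.
€3782: same outcome either way → loss €0.
€18390: truthful gives €5647, deviation gives €0 → loss €5647.
€22528: truthful gives €1509, deviation gives €0 → loss €1509.
Maximum loss: €13285.

€13285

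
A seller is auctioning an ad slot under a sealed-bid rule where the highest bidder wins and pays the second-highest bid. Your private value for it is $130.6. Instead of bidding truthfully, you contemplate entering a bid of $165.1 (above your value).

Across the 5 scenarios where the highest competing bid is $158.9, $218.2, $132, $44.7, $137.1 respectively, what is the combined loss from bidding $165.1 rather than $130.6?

$36.2

The deviation costs you only when the competing bid falls strictly between $130.6 and $165.1; elsewhere both bids give the same outcome.
$158.9: truthful payoff $0, deviation payoff −$28.3 → loss $28.3.
$218.2: outcomes coincide → loss $0.
$132: truthful payoff $0, deviation payoff −$1.4 → loss $1.4.
$44.7: outcomes coincide → loss $0.
$137.1: truthful payoff $0, deviation payoff −$6.5 → loss $6.5.
Total loss = $28.3 + $1.4 + $6.5 = $36.2.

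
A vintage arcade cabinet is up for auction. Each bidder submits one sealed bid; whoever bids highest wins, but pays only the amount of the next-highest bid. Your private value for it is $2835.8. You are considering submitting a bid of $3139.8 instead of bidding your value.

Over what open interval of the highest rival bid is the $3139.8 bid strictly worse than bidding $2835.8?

If the competing bid is below $2835.8, both bids win at the same price — no difference.
If it is above $3139.8, both bids lose — no difference.
If it lies strictly between $2835.8 and $3139.8, bidding your value loses (payoff 0) while bidding $3139.8 wins at a price above your value (payoff negative).
So the deviation strictly hurts on the open interval ($2835.8, $3139.8).
Truthful bidding weakly dominates here: raising your bid can only win items priced above your value, and lowering it can only forfeit items priced below.

($2835.8, $3139.8)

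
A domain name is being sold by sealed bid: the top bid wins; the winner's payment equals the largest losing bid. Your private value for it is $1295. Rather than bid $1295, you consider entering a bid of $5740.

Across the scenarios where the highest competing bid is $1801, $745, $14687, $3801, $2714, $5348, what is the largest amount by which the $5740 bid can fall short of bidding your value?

$4053

$1801: truthful gives $0, deviation gives −$506 → loss $506.
$745: same outcome either way → loss $0.
$14687: same outcome either way → loss $0.
$3801: truthful gives $0, deviation gives −$2506 → loss $2506.
$2714: truthful gives $0, deviation gives −$1419 → loss $1419.
$5348: truthful gives $0, deviation gives −$4053 → loss $4053.
Maximum loss: $4053.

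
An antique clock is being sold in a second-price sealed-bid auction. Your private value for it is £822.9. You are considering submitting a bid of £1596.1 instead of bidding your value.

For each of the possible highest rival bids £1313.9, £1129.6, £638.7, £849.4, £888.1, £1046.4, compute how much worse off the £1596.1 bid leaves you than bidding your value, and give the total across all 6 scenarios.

£1112.9

The deviation costs you only when the competing bid falls strictly between £822.9 and £1596.1; elsewhere both bids give the same outcome.
£1313.9: truthful payoff £0, deviation payoff −£491 → loss £491.
£1129.6: truthful payoff £0, deviation payoff −£306.7 → loss £306.7.
£638.7: outcomes coincide → loss £0.
£849.4: truthful payoff £0, deviation payoff −£26.5 → loss £26.5.
£888.1: truthful payoff £0, deviation payoff −£65.2 → loss £65.2.
£1046.4: truthful payoff £0, deviation payoff −£223.5 → loss £223.5.
Total loss = £491 + £306.7 + £26.5 + £65.2 + £223.5 = £1112.9.
In a second-price auction your bid sets only whether you win, not what you pay, so bidding your true value is weakly dominant.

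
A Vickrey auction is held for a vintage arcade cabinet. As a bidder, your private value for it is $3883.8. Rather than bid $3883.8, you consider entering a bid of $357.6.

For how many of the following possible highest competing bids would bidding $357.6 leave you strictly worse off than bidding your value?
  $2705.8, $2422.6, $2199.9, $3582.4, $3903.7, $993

The deviation hurts exactly when the highest competing bid lies strictly between $357.6 and $3883.8 — underbidding then forfeits a profitable win.
$2705.8: inside the interval → strictly worse (loss $1178).
$2422.6: inside the interval → strictly worse (loss $1461.2).
$2199.9: inside the interval → strictly worse (loss $1683.9).
$3582.4: inside the interval → strictly worse (loss $301.4).
$3903.7: above both → same outcome either way.
$993: inside the interval → strictly worse (loss $2890.8).
Count: 5.

5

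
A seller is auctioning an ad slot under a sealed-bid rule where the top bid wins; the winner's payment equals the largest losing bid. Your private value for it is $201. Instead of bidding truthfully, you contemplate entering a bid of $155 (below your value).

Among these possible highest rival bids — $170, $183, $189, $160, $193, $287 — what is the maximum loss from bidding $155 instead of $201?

$41

$170: truthful gives $31, deviation gives $0 → loss $31.
$183: truthful gives $18, deviation gives $0 → loss $18.
$189: truthful gives $12, deviation gives $0 → loss $12.
$160: truthful gives $41, deviation gives $0 → loss $41.
$193: truthful gives $8, deviation gives $0 → loss $8.
$287: same outcome either way → loss $0.
Maximum loss: $41.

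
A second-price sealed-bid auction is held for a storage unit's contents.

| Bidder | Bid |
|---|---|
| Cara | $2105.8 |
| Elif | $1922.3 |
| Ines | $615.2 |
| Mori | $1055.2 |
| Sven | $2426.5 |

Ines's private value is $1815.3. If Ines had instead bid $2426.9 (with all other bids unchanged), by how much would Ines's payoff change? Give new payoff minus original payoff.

The highest bid among the other bidders is $2426.5; Ines's bid doesn't change that.
Original bid $615.2: Ines is not highest (top rival bid is $2426.5); payoff $0.
Alternative bid $2426.9: Ines is highest, pays the top rival bid $2426.5; payoff $1815.3 − $2426.5 = −$611.2.
Change in payoff = −$611.2 − ($0) = −$611.2.

−$611.2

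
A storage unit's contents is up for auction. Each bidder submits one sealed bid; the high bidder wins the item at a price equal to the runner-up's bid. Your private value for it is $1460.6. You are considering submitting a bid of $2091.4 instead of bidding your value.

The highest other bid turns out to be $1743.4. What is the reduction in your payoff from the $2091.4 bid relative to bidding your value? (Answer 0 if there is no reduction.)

Bidding your value $1460.6: you lose (since $1460.6 < $1743.4). Payoff $0.
Bidding $2091.4: you win and pay $1743.4. Payoff $1460.6 − $1743.4 = −$282.8.
The competing bid $1743.4 lies between your value and your inflated bid, so overbidding wins an item priced above your value.
Loss from deviating = $0 − (−$282.8) = $282.8.
Because the price is fixed by the runner-up's bid, deviating from your value can only change a good outcome into a bad one — never the reverse.

$282.8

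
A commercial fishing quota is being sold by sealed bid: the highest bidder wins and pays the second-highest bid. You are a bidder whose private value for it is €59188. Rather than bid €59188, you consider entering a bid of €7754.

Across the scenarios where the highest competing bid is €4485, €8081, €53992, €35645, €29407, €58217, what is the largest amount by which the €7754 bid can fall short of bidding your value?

€4485: same outcome either way → loss €0.
€8081: truthful gives €51107, deviation gives €0 → loss €51107.
€53992: truthful gives €5196, deviation gives €0 → loss €5196.
€35645: truthful gives €23543, deviation gives €0 → loss €23543.
€29407: truthful gives €29781, deviation gives €0 → loss €29781.
€58217: truthful gives €971, deviation gives €0 → loss €971.
Maximum loss: €51107.

€51107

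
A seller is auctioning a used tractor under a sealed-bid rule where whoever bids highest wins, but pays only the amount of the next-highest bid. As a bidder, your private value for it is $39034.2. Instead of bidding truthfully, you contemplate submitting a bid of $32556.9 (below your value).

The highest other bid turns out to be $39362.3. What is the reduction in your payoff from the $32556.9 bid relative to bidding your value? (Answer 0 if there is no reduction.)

Bidding your value $39034.2: you lose (since $39034.2 < $39362.3). Payoff $0.
Bidding $32556.9: you lose. Payoff $0.
Difference = $0 − $0 = $0; both bids lead to the same outcome because the competing bid is above both your value and your alternative bid.
Truthful bidding weakly dominates here: raising your bid can only win items priced above your value, and lowering it can only forfeit items priced below.

$0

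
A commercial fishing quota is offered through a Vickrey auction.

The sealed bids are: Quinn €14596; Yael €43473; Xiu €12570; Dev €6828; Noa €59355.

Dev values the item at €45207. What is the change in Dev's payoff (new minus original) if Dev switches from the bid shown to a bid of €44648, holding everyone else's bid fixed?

The highest bid among the other bidders is €59355; Dev's bid doesn't change that.
Original bid €6828: Dev is not highest (top rival bid is €59355); payoff €0.
Alternative bid €44648: Dev is not highest (top rival bid is €59355); payoff €0.
Change in payoff = €0 − (€0) = €0.

€0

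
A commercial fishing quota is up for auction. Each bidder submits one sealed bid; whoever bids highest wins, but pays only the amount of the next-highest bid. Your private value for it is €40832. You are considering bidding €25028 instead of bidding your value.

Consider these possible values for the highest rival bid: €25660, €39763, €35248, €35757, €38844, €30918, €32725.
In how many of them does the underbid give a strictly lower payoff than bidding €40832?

7

The deviation hurts exactly when the highest competing bid lies strictly between €25028 and €40832 — underbidding then forfeits a profitable win.
€25660: inside the interval → strictly worse (loss €15172).
€39763: inside the interval → strictly worse (loss €1069).
€35248: inside the interval → strictly worse (loss €5584).
€35757: inside the interval → strictly worse (loss €5075).
€38844: inside the interval → strictly worse (loss €1988).
€30918: inside the interval → strictly worse (loss €9914).
€32725: inside the interval → strictly worse (loss €8107).
Count: 7.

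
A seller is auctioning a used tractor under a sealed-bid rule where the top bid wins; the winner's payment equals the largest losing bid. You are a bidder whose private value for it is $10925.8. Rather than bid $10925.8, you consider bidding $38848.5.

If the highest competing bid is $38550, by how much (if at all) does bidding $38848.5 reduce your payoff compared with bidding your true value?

$27624.2

Bidding your value $10925.8: you lose (since $10925.8 < $38550). Payoff $0.
Bidding $38848.5: you win and pay $38550. Payoff $10925.8 − $38550 = −$27624.2.
The competing bid $38550 lies between your value and your inflated bid, so overbidding wins an item priced above your value.
Loss from deviating = $0 − (−$27624.2) = $27624.2.
Truthful bidding weakly dominates here: raising your bid can only win items priced above your value, and lowering it can only forfeit items priced below.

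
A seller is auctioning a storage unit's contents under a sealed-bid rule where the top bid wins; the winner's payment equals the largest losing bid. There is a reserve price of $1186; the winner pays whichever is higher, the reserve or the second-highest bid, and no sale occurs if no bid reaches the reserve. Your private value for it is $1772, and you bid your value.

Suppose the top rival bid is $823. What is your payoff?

Your bid $1772 is the highest and exceeds the reserve.
Price = max(second-highest bid, reserve) = max($823, $1186) = $1186.
Payoff = $1772 − $1186 = $586.

$586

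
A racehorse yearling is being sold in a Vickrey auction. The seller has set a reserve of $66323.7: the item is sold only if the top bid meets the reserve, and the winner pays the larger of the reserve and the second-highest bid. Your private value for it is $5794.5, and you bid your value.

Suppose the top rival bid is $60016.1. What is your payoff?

Your bid $5794.5 is below the highest competing bid $60016.1, so you lose. Payoff $0.

$0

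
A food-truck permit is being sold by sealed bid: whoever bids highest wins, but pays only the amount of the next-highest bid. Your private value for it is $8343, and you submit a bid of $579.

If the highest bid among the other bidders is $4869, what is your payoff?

Your bid $579 is below the highest competing bid $4869, so you lose.
A losing bidder pays nothing and receives nothing: payoff = $0.

$0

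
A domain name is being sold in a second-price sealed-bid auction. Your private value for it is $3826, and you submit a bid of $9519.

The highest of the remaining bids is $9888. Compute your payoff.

$0

Your bid $9519 is below the highest competing bid $9888, so you lose.
A losing bidder pays nothing and receives nothing: payoff = $0.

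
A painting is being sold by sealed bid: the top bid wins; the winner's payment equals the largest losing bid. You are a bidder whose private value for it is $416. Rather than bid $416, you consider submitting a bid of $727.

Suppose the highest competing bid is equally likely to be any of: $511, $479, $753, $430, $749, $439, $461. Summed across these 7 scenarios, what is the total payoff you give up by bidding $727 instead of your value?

$240

The deviation costs you only when the competing bid falls strictly between $416 and $727; elsewhere both bids give the same outcome.
$511: truthful payoff $0, deviation payoff −$95 → loss $95.
$479: truthful payoff $0, deviation payoff −$63 → loss $63.
$753: outcomes coincide → loss $0.
$430: truthful payoff $0, deviation payoff −$14 → loss $14.
$749: outcomes coincide → loss $0.
$439: truthful payoff $0, deviation payoff −$23 → loss $23.
$461: truthful payoff $0, deviation payoff −$45 → loss $45.
Total loss = $95 + $63 + $14 + $23 + $45 = $240.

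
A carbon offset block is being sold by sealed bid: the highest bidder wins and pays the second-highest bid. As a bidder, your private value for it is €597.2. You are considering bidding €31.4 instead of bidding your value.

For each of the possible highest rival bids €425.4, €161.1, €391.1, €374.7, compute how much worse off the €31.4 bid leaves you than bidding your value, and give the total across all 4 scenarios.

The deviation costs you only when the competing bid falls strictly between €31.4 and €597.2; elsewhere both bids give the same outcome.
€425.4: truthful payoff €171.8, deviation payoff €0 → loss €171.8.
€161.1: truthful payoff €436.1, deviation payoff €0 → loss €436.1.
€391.1: truthful payoff €206.1, deviation payoff €0 → loss €206.1.
€374.7: truthful payoff €222.5, deviation payoff €0 → loss €222.5.
Total loss = €171.8 + €436.1 + €206.1 + €222.5 = €1036.5.
In a second-price auction your bid sets only whether you win, not what you pay, so bidding your true value is weakly dominant.

€1036.5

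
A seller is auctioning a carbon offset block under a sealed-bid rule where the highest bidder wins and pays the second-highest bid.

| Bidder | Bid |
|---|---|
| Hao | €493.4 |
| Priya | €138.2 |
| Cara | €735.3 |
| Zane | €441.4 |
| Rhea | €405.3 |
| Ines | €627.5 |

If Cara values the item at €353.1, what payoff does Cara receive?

−€274.4

Highest bid: Cara at €735.3, so Cara wins.
Second-highest bid: Ines at €627.5 — that is the price the winner pays.
Cara's payoff = value − price = €353.1 − €627.5 = −€274.4.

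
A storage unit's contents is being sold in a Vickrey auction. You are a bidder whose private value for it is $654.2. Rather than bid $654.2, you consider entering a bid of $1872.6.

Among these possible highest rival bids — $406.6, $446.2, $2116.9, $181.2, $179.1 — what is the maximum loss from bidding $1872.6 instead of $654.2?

$0

$406.6: same outcome either way → loss $0.
$446.2: same outcome either way → loss $0.
$2116.9: same outcome either way → loss $0.
$181.2: same outcome either way → loss $0.
$179.1: same outcome either way → loss $0.
Maximum loss: $0.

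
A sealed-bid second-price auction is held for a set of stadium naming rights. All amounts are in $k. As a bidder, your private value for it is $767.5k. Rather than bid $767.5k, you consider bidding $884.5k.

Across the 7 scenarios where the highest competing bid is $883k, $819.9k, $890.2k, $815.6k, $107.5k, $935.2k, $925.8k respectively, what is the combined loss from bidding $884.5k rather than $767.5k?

$216k

The deviation costs you only when the competing bid falls strictly between $767.5k and $884.5k; elsewhere both bids give the same outcome.
$883k: truthful payoff $0k, deviation payoff −$115.5k → loss $115.5k.
$819.9k: truthful payoff $0k, deviation payoff −$52.4k → loss $52.4k.
$890.2k: outcomes coincide → loss $0k.
$815.6k: truthful payoff $0k, deviation payoff −$48.1k → loss $48.1k.
$107.5k: outcomes coincide → loss $0k.
$935.2k: outcomes coincide → loss $0k.
$925.8k: outcomes coincide → loss $0k.
Total loss = $115.5k + $52.4k + $48.1k = $216k.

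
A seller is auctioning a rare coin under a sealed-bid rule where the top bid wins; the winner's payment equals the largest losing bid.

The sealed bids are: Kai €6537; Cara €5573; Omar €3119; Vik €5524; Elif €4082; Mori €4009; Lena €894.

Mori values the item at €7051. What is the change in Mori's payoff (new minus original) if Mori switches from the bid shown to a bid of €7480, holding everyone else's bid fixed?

€514

The highest bid among the other bidders is €6537; Mori's bid doesn't change that.
Original bid €4009: Mori is not highest (top rival bid is €6537); payoff €0.
Alternative bid €7480: Mori is highest, pays the top rival bid €6537; payoff €7051 − €6537 = €514.
Change in payoff = €514 − (€0) = €514.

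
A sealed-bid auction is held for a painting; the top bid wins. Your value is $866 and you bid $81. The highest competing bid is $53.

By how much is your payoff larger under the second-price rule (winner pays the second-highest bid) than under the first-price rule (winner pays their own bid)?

$28

You have the highest bid, so you win under either rule.
Second-price: pay $53 → payoff $813.
First-price: pay your own bid $81 → payoff $785.
Difference = $813 − ($785) = $28.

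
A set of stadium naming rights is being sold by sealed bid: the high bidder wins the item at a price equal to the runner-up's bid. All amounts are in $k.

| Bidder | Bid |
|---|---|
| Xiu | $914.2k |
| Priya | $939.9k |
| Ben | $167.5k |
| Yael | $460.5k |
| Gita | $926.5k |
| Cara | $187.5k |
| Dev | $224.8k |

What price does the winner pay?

$926.5k

Highest bid: Priya at $939.9k, so Priya wins.
Second-highest bid: Gita at $926.5k — that is the price the winner pays.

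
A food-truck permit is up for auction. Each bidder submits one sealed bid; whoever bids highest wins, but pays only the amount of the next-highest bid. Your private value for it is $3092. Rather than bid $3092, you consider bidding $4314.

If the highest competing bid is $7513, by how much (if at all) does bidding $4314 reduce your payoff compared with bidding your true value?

$0

Bidding your value $3092: you lose (since $3092 < $7513). Payoff $0.
Bidding $4314: you lose. Payoff $0.
Difference = $0 − $0 = $0; both bids lead to the same outcome because the competing bid is above both your value and your alternative bid.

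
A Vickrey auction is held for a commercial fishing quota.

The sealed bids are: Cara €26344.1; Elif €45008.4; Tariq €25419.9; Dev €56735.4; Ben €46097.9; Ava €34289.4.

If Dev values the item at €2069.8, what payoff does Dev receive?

−€44028.1

Highest bid: Dev at €56735.4, so Dev wins.
Second-highest bid: Ben at €46097.9 — that is the price the winner pays.
Dev's payoff = value − price = €2069.8 − €46097.9 = −€44028.1.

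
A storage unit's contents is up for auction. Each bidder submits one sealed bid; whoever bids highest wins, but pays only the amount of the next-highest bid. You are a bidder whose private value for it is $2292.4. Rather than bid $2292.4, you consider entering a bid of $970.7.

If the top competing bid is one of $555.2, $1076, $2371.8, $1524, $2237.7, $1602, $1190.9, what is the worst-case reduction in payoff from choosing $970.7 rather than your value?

$555.2: same outcome either way → loss $0.
$1076: truthful gives $1216.4, deviation gives $0 → loss $1216.4.
$2371.8: same outcome either way → loss $0.
$1524: truthful gives $768.4, deviation gives $0 → loss $768.4.
$2237.7: truthful gives $54.7, deviation gives $0 → loss $54.7.
$1602: truthful gives $690.4, deviation gives $0 → loss $690.4.
$1190.9: truthful gives $1101.5, deviation gives $0 → loss $1101.5.
Maximum loss: $1216.4.

$1216.4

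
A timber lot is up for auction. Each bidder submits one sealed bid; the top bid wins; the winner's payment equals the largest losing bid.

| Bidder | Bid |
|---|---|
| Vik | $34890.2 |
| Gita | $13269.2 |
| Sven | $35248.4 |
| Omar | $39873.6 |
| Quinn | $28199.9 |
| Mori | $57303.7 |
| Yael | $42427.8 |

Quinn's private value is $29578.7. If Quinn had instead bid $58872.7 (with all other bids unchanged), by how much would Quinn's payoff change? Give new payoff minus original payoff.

−$27725

The highest bid among the other bidders is $57303.7; Quinn's bid doesn't change that.
Original bid $28199.9: Quinn is not highest (top rival bid is $57303.7); payoff $0.
Alternative bid $58872.7: Quinn is highest, pays the top rival bid $57303.7; payoff $29578.7 − $57303.7 = −$27725.
Change in payoff = −$27725 − ($0) = −$27725.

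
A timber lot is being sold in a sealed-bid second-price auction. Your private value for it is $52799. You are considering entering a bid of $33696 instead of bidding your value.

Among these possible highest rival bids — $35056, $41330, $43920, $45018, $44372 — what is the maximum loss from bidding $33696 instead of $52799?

$17743

$35056: truthful gives $17743, deviation gives $0 → loss $17743.
$41330: truthful gives $11469, deviation gives $0 → loss $11469.
$43920: truthful gives $8879, deviation gives $0 → loss $8879.
$45018: truthful gives $7781, deviation gives $0 → loss $7781.
$44372: truthful gives $8427, deviation gives $0 → loss $8427.
Maximum loss: $17743.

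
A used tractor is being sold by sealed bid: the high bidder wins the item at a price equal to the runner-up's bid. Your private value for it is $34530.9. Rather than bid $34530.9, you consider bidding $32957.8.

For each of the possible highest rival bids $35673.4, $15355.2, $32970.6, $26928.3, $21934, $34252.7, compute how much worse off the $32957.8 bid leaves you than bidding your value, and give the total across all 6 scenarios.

$1838.5

The deviation costs you only when the competing bid falls strictly between $32957.8 and $34530.9; elsewhere both bids give the same outcome.
$35673.4: outcomes coincide → loss $0.
$15355.2: outcomes coincide → loss $0.
$32970.6: truthful payoff $1560.3, deviation payoff $0 → loss $1560.3.
$26928.3: outcomes coincide → loss $0.
$21934: outcomes coincide → loss $0.
$34252.7: truthful payoff $278.2, deviation payoff $0 → loss $278.2.
Total loss = $1560.3 + $278.2 = $1838.5.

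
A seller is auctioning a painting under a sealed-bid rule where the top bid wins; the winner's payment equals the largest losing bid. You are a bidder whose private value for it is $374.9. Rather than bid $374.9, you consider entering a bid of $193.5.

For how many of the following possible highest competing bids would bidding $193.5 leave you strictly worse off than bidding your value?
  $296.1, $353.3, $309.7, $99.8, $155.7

3

The deviation hurts exactly when the highest competing bid lies strictly between $193.5 and $374.9 — underbidding then forfeits a profitable win.
$296.1: inside the interval → strictly worse (loss $78.8).
$353.3: inside the interval → strictly worse (loss $21.6).
$309.7: inside the interval → strictly worse (loss $65.2).
$99.8: below both → same outcome either way.
$155.7: below both → same outcome either way.
Count: 3.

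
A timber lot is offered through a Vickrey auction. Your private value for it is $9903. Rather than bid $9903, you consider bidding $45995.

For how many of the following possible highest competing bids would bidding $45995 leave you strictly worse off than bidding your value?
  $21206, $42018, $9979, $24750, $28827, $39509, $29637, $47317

The deviation hurts exactly when the highest competing bid lies strictly between $9903 and $45995 — overbidding then wins at a price above your value.
$21206: inside the interval → strictly worse (loss $11303).
$42018: inside the interval → strictly worse (loss $32115).
$9979: inside the interval → strictly worse (loss $76).
$24750: inside the interval → strictly worse (loss $14847).
$28827: inside the interval → strictly worse (loss $18924).
$39509: inside the interval → strictly worse (loss $29606).
$29637: inside the interval → strictly worse (loss $19734).
$47317: above both → same outcome either way.
Count: 7.

7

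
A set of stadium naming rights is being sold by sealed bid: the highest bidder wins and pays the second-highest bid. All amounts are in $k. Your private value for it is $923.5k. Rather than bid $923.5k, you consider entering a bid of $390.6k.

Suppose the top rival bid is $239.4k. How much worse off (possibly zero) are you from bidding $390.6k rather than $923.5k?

Bidding your value $923.5k: you win (since $923.5k > $239.4k) and pay $239.4k. Payoff $684.1k.
Bidding $390.6k: you win and pay $239.4k. Payoff $923.5k − $239.4k = $684.1k.
Difference = $684.1k − $684.1k = $0k; both bids lead to the same outcome because the competing bid is below both your value and your alternative bid.
In a second-price auction your bid sets only whether you win, not what you pay, so bidding your true value is weakly dominant.

$0k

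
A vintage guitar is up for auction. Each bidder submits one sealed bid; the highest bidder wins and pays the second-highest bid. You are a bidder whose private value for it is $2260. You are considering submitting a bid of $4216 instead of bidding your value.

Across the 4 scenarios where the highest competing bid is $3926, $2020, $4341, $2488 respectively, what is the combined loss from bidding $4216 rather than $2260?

$1894

The deviation costs you only when the competing bid falls strictly between $2260 and $4216; elsewhere both bids give the same outcome.
$3926: truthful payoff $0, deviation payoff −$1666 → loss $1666.
$2020: outcomes coincide → loss $0.
$4341: outcomes coincide → loss $0.
$2488: truthful payoff $0, deviation payoff −$228 → loss $228.
Total loss = $1666 + $228 = $1894.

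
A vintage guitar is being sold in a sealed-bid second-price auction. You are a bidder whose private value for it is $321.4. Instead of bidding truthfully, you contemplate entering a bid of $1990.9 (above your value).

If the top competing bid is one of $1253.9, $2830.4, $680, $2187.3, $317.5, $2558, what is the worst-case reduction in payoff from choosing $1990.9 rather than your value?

$932.5

$1253.9: truthful gives $0, deviation gives −$932.5 → loss $932.5.
$2830.4: same outcome either way → loss $0.
$680: truthful gives $0, deviation gives −$358.6 → loss $358.6.
$2187.3: same outcome either way → loss $0.
$317.5: same outcome either way → loss $0.
$2558: same outcome either way → loss $0.
Maximum loss: $932.5.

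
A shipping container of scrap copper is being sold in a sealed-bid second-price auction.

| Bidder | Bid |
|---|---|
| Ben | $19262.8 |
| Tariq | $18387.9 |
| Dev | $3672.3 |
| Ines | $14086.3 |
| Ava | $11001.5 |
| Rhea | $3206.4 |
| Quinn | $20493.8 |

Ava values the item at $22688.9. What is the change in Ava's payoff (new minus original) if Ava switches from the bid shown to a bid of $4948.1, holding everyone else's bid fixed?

$0

The highest bid among the other bidders is $20493.8; Ava's bid doesn't change that.
Original bid $11001.5: Ava is not highest (top rival bid is $20493.8); payoff $0.
Alternative bid $4948.1: Ava is not highest (top rival bid is $20493.8); payoff $0.
Change in payoff = $0 − ($0) = $0.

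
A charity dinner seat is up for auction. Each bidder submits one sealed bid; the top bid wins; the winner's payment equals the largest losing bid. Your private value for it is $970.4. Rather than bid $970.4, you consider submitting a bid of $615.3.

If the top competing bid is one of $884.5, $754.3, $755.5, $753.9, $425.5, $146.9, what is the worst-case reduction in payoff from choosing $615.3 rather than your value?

$216.5

$884.5: truthful gives $85.9, deviation gives $0 → loss $85.9.
$754.3: truthful gives $216.1, deviation gives $0 → loss $216.1.
$755.5: truthful gives $214.9, deviation gives $0 → loss $214.9.
$753.9: truthful gives $216.5, deviation gives $0 → loss $216.5.
$425.5: same outcome either way → loss $0.
$146.9: same outcome either way → loss $0.
Maximum loss: $216.5.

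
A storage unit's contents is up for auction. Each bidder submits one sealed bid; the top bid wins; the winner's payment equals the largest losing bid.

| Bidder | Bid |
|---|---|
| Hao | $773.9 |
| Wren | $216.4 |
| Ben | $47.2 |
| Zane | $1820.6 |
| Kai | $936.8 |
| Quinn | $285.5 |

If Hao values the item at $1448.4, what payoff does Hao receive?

$0

Highest bid: Zane at $1820.6, so Zane wins.
Second-highest bid: Kai at $936.8 — that is the price the winner pays.
Hao did not win, so Hao pays nothing and receives nothing: payoff $0.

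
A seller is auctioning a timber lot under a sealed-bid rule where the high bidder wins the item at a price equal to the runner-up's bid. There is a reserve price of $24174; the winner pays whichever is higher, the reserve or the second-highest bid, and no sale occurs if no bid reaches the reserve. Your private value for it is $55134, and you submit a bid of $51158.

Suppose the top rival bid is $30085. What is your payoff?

$25049

Your bid $51158 is the highest and exceeds the reserve.
Price = max(second-highest bid, reserve) = max($30085, $24174) = $30085.
Payoff = $55134 − $30085 = $25049.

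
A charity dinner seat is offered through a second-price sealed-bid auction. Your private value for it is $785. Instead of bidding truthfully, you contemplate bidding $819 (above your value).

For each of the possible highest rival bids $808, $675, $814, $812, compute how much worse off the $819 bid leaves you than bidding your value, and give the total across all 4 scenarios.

The deviation costs you only when the competing bid falls strictly between $785 and $819; elsewhere both bids give the same outcome.
$808: truthful payoff $0, deviation payoff −$23 → loss $23.
$675: outcomes coincide → loss $0.
$814: truthful payoff $0, deviation payoff −$29 → loss $29.
$812: truthful payoff $0, deviation payoff −$27 → loss $27.
Total loss = $23 + $29 + $27 = $79.
Truthful bidding weakly dominates here: raising your bid can only win items priced above your value, and lowering it can only forfeit items priced below.

$79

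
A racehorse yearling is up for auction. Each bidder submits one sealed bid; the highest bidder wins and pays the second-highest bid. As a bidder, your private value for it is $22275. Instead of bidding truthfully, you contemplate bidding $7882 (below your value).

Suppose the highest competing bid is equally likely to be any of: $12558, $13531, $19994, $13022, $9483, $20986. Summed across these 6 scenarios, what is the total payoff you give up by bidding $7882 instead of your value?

$44076

The deviation costs you only when the competing bid falls strictly between $7882 and $22275; elsewhere both bids give the same outcome.
$12558: truthful payoff $9717, deviation payoff $0 → loss $9717.
$13531: truthful payoff $8744, deviation payoff $0 → loss $8744.
$19994: truthful payoff $2281, deviation payoff $0 → loss $2281.
$13022: truthful payoff $9253, deviation payoff $0 → loss $9253.
$9483: truthful payoff $12792, deviation payoff $0 → loss $12792.
$20986: truthful payoff $1289, deviation payoff $0 → loss $1289.
Total loss = $9717 + $8744 + $2281 + $9253 + $12792 + $1289 = $44076.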